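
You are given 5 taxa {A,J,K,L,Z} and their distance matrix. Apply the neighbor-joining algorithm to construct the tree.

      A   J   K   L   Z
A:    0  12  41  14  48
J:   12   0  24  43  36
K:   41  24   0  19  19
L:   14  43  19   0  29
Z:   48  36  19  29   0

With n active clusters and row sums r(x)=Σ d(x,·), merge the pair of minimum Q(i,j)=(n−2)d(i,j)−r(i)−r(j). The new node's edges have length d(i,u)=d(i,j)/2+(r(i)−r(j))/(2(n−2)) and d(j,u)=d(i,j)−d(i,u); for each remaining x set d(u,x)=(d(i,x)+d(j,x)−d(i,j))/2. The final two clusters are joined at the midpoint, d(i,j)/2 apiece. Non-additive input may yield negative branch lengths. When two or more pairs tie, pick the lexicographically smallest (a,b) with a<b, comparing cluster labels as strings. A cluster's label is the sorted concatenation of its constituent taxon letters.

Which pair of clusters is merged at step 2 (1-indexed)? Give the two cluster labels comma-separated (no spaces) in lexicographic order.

AJ,L

iteration 1: select A,J (d=12, Q=-194); attach at lengths (6, 6); label the merged cluster AJ
  updated: d(AJ,K)=53/2, d(AJ,L)=45/2, d(AJ,Z)=36
iteration 2: select AJ,L (d=45/2, Q=-221/2); attach at lengths (119/8, 61/8); label the merged cluster AJL
  updated: d(AJL,K)=23/2, d(AJL,Z)=85/4
iteration 3: select AJL,K (d=23/2, Q=-207/4); attach at lengths (55/8, 37/8); label the merged cluster AJKL
  updated: d(AJKL,Z)=115/8
iteration 4: select AJKL,Z (d=115/8); attach at lengths (115/16, 115/16); label the merged cluster AJKLZ
final tree: ((((A:6,J:6):119/8,L:61/8):55/8,K:37/8):115/16,Z:115/16)
total length: 483/8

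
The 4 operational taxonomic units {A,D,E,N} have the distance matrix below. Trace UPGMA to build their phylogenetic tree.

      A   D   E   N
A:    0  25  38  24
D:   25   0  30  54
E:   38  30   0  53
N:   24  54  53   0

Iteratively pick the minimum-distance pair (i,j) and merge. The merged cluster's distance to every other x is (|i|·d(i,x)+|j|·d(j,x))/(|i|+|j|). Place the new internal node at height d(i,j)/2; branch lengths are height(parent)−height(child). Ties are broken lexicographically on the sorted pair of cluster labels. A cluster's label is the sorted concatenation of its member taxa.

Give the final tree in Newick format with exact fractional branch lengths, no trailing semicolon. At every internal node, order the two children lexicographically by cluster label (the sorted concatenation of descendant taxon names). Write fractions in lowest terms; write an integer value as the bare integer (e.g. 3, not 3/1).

1. join A+N (d=24) ⇒ AN; edges |A|=12, |N|=12
  updated: d(AN,D)=79/2, d(AN,E)=91/2
2. join D+E (d=30) ⇒ DE; edges |D|=15, |E|=15
  updated: d(AN,DE)=85/2
3. join AN+DE (d=85/2) ⇒ ADEN; edges |AN|=37/4, |DE|=25/4
final tree: ((A:12,N:12):37/4,(D:15,E:15):25/4)
total length: 139/2

((A:12,N:12):37/4,(D:15,E:15):25/4)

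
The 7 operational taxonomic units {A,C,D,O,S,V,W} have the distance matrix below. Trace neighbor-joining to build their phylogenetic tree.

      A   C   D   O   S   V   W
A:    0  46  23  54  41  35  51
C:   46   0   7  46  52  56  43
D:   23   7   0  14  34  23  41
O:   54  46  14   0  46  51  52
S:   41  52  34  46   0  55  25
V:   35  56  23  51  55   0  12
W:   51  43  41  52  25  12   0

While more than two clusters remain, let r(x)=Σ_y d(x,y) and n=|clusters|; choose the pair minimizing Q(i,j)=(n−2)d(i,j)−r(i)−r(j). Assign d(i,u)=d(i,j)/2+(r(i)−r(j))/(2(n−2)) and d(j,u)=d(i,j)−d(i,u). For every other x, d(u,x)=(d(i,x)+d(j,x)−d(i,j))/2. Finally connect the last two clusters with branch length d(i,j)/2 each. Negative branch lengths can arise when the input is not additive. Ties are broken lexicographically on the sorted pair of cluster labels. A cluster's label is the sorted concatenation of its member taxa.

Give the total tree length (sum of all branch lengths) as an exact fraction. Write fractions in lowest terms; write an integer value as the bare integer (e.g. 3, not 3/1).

3529/32

step 1: merge (V,W) at d=12, Q=-396; branch lengths V→34/5, W→26/5; new cluster VW
  updated: d(A,VW)=37, d(C,VW)=87/2, d(D,VW)=26, d(O,VW)=91/2, d(S,VW)=34
step 2: merge (C,D) at d=7, Q=-541/2; branch lengths C→237/16, D→-125/16; new cluster CD
  updated: d(A,CD)=31, d(CD,O)=53/2, d(CD,S)=79/2, d(CD,VW)=125/4
step 3: merge (CD,O) at d=53/2, Q=-883/4; branch lengths CD→143/24, O→493/24; new cluster CDO
  updated: d(A,CDO)=117/4, d(CDO,S)=59/2, d(CDO,VW)=201/8
step 4: merge (A,CDO) at d=117/4, Q=-1061/8; branch lengths A→655/32, CDO→281/32; new cluster ACDO
  updated: d(ACDO,S)=165/8, d(ACDO,VW)=263/16
step 5: merge (ACDO,S) at d=165/8, Q=-1137/16; branch lengths ACDO→49/32, S→611/32; new cluster ACDOS
  updated: d(ACDOS,VW)=477/32
step 6: merge (ACDOS,VW) at d=477/32; branch lengths ACDOS→477/64, VW→477/64; new cluster ACDOSVW
final tree: (((A:655/32,((C:237/16,D:-125/16):143/24,O:493/24):281/32):49/32,S:611/32):477/64,(V:34/5,W:26/5):477/64)
total length: 3529/32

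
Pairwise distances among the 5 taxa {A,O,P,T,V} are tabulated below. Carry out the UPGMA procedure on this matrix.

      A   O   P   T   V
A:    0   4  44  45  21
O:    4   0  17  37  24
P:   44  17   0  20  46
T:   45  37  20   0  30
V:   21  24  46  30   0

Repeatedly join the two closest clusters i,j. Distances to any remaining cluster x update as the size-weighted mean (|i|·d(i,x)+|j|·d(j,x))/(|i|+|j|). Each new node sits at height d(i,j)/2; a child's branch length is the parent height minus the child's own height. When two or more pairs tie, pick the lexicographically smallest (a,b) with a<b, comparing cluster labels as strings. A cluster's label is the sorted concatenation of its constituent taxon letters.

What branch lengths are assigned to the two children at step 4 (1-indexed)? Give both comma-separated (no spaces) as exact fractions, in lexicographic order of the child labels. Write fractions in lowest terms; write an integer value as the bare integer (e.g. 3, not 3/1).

iteration 1: select A,O (d=4); attach at lengths (2, 2); label the merged cluster AO
  updated: d(AO,P)=61/2, d(AO,T)=41, d(AO,V)=45/2
iteration 2: select P,T (d=20); attach at lengths (10, 10); label the merged cluster PT
  updated: d(AO,PT)=143/4, d(PT,V)=38
iteration 3: select AO,V (d=45/2); attach at lengths (37/4, 45/4); label the merged cluster AOV
  updated: d(AOV,PT)=73/2
iteration 4: select AOV,PT (d=73/2); attach at lengths (7, 33/4); label the merged cluster AOPTV
final tree: (((A:2,O:2):37/4,V:45/4):7,(P:10,T:10):33/4)
total length: 239/4

7,33/4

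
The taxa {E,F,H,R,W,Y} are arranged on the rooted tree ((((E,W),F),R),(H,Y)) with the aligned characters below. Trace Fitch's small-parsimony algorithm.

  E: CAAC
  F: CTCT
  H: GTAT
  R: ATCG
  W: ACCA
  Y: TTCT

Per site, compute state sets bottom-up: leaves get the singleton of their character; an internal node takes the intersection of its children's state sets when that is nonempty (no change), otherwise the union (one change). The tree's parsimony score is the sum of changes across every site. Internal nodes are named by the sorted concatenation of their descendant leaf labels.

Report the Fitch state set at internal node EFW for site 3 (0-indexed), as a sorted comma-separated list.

EW@0: {C} ∪ {A} = {A,C} (union, +1)
EFW@0: {A,C} ∩ {C} = {C} (intersection, +0)
EFRW@0: {C} ∪ {A} = {A,C} (union, +1)
HY@0: {G} ∪ {T} = {G,T} (union, +1)
EFHRWY@0: {A,C} ∪ {G,T} = {A,C,G,T} (union, +1)
EW@1: {A} ∪ {C} = {A,C} (union, +1)
EFW@1: {A,C} ∪ {T} = {A,C,T} (union, +1)
EFRW@1: {A,C,T} ∩ {T} = {T} (intersection, +0)
HY@1: {T} ∩ {T} = {T} (intersection, +0)
EFHRWY@1: {T} ∩ {T} = {T} (intersection, +0)
EW@2: {A} ∪ {C} = {A,C} (union, +1)
EFW@2: {A,C} ∩ {C} = {C} (intersection, +0)
EFRW@2: {C} ∩ {C} = {C} (intersection, +0)
HY@2: {A} ∪ {C} = {A,C} (union, +1)
EFHRWY@2: {C} ∩ {A,C} = {C} (intersection, +0)
EW@3: {C} ∪ {A} = {A,C} (union, +1)
EFW@3: {A,C} ∪ {T} = {A,C,T} (union, +1)
EFRW@3: {A,C,T} ∪ {G} = {A,C,G,T} (union, +1)
HY@3: {T} ∩ {T} = {T} (intersection, +0)
EFHRWY@3: {A,C,G,T} ∩ {T} = {T} (intersection, +0)
per-site changes: [4, 2, 2, 3]; total = 11

A,C,T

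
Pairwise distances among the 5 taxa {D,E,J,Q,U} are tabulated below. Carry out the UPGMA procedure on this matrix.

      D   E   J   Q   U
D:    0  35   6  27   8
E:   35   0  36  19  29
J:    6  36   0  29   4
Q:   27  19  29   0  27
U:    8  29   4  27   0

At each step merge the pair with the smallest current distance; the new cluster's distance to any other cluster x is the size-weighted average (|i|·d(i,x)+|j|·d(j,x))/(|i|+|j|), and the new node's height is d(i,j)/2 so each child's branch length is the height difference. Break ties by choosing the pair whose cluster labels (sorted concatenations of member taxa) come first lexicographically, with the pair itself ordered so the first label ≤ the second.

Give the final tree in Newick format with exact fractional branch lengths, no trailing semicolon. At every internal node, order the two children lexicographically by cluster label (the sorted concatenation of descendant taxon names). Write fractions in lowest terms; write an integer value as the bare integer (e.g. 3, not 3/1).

((D:7/2,(J:2,U:2):3/2):47/4,(E:19/2,Q:19/2):23/4)

step 1: merge (J,U) at d=4; branch lengths J→2, U→2; new cluster JU
  updated: d(D,JU)=7, d(E,JU)=65/2, d(JU,Q)=28
step 2: merge (D,JU) at d=7; branch lengths D→7/2, JU→3/2; new cluster DJU
  updated: d(DJU,E)=100/3, d(DJU,Q)=83/3
step 3: merge (E,Q) at d=19; branch lengths E→19/2, Q→19/2; new cluster EQ
  updated: d(DJU,EQ)=61/2
step 4: merge (DJU,EQ) at d=61/2; branch lengths DJU→47/4, EQ→23/4; new cluster DEJQU
final tree: ((D:7/2,(J:2,U:2):3/2):47/4,(E:19/2,Q:19/2):23/4)
total length: 91/2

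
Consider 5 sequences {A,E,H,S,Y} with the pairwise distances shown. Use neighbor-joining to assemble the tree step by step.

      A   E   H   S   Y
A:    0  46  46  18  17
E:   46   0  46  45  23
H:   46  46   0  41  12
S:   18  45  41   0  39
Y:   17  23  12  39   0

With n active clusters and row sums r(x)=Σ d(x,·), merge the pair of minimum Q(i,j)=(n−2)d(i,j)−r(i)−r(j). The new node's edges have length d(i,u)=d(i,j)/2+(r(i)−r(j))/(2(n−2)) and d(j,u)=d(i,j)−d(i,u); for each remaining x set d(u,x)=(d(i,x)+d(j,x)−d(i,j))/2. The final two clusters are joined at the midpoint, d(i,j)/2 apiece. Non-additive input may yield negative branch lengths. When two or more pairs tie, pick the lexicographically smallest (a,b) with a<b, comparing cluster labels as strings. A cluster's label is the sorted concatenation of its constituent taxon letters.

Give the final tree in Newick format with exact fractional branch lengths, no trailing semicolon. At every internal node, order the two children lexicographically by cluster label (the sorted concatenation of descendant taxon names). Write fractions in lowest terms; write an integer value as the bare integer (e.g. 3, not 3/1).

((((A:19/3,S:35/3):115/8,E:177/8):51/8,H:125/8):-29/16,Y:-29/16)

iteration 1: select A,S (d=18, Q=-216); attach at lengths (19/3, 35/3); label the merged cluster AS
  updated: d(AS,E)=73/2, d(AS,H)=69/2, d(AS,Y)=19
iteration 2: select AS,E (d=73/2, Q=-245/2); attach at lengths (115/8, 177/8); label the merged cluster AES
  updated: d(AES,H)=22, d(AES,Y)=11/4
iteration 3: select AES,H (d=22, Q=-147/4); attach at lengths (51/8, 125/8); label the merged cluster AEHS
  updated: d(AEHS,Y)=-29/8
iteration 4: select AEHS,Y (d=-29/8); attach at lengths (-29/16, -29/16); label the merged cluster AEHSY
final tree: ((((A:19/3,S:35/3):115/8,E:177/8):51/8,H:125/8):-29/16,Y:-29/16)
total length: 583/8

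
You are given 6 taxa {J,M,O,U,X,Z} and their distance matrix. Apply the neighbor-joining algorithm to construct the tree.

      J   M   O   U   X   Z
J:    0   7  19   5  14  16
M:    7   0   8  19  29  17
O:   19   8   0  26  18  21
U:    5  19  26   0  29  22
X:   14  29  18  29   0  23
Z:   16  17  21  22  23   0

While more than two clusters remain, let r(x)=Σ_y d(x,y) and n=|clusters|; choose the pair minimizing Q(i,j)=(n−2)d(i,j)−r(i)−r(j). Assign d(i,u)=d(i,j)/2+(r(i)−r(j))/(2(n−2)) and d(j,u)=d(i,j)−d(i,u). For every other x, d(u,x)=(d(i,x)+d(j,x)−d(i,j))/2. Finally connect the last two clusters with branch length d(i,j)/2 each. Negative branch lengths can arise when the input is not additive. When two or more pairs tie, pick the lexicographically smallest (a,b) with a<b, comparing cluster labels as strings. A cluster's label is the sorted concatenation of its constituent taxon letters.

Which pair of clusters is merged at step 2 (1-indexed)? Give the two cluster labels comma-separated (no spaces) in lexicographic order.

M,O

step 1: merge (J,U) at d=5, Q=-142; branch lengths J→-5/2, U→15/2; new cluster JU
  updated: d(JU,M)=21/2, d(JU,O)=20, d(JU,X)=19, d(JU,Z)=33/2
step 2: merge (M,O) at d=8, Q=-215/2; branch lengths M→43/12, O→53/12; new cluster MO
  updated: d(JU,MO)=45/4, d(MO,X)=39/2, d(MO,Z)=15
step 3: merge (JU,X) at d=19, Q=-281/4; branch lengths JU→93/16, X→211/16; new cluster JUX
  updated: d(JUX,MO)=47/8, d(JUX,Z)=41/4
step 4: merge (JUX,MO) at d=47/8, Q=-249/8; branch lengths JUX→9/16, MO→85/16; new cluster JMOUX
  updated: d(JMOUX,Z)=155/16
step 5: merge (JMOUX,Z) at d=155/16; branch lengths JMOUX→155/32, Z→155/32; new cluster JMOUXZ
final tree: ((((J:-5/2,U:15/2):93/16,X:211/16):9/16,(M:43/12,O:53/12):85/16):155/32,Z:155/32)
total length: 761/16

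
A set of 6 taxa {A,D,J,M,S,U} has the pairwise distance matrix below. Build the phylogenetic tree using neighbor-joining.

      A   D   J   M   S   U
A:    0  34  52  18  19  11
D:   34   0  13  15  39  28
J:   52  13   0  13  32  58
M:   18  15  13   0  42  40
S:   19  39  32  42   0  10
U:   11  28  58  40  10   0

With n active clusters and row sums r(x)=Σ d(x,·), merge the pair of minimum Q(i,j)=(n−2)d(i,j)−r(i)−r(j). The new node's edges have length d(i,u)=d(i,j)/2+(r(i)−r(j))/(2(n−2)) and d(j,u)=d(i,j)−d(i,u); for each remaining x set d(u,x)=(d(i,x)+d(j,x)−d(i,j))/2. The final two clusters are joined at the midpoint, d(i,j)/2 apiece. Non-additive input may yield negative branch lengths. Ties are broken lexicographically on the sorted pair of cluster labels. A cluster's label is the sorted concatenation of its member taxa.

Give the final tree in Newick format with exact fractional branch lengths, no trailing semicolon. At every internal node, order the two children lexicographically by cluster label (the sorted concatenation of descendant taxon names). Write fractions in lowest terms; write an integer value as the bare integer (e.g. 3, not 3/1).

step 1: merge (S,U) at d=10, Q=-249; branch lengths S→35/8, U→45/8; new cluster SU
  updated: d(A,SU)=10, d(D,SU)=57/2, d(J,SU)=40, d(M,SU)=36
step 2: merge (A,SU) at d=10, Q=-397/2; branch lengths A→59/12, SU→61/12; new cluster ASU
  updated: d(ASU,D)=105/4, d(ASU,J)=41, d(ASU,M)=22
step 3: merge (ASU,M) at d=22, Q=-381/4; branch lengths ASU→333/16, M→19/16; new cluster AMSU
  updated: d(AMSU,D)=77/8, d(AMSU,J)=16
step 4: merge (AMSU,D) at d=77/8, Q=-309/8; branch lengths AMSU→101/16, D→53/16; new cluster ADMSU
  updated: d(ADMSU,J)=155/16
step 5: merge (ADMSU,J) at d=155/16; branch lengths ADMSU→155/32, J→155/32; new cluster ADJMSU
final tree: ((((A:59/12,(S:35/8,U:45/8):61/12):333/16,M:19/16):101/16,D:53/16):155/32,J:155/32)
total length: 981/16

((((A:59/12,(S:35/8,U:45/8):61/12):333/16,M:19/16):101/16,D:53/16):155/32,J:155/32)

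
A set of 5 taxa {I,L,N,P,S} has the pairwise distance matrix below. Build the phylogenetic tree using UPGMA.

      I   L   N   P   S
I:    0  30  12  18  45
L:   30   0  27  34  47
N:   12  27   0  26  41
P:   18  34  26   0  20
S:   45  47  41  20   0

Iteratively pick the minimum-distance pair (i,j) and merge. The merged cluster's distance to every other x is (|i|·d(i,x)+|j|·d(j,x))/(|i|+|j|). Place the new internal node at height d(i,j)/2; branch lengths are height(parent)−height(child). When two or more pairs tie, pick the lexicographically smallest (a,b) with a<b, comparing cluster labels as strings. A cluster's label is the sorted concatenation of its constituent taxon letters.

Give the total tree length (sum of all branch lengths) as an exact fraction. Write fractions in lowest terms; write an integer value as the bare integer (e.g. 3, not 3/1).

iteration 1: select I,N (d=12); attach at lengths (6, 6); label the merged cluster IN
  updated: d(IN,L)=57/2, d(IN,P)=22, d(IN,S)=43
iteration 2: select P,S (d=20); attach at lengths (10, 10); label the merged cluster PS
  updated: d(IN,PS)=65/2, d(L,PS)=81/2
iteration 3: select IN,L (d=57/2); attach at lengths (33/4, 57/4); label the merged cluster ILN
  updated: d(ILN,PS)=211/6
iteration 4: select ILN,PS (d=211/6); attach at lengths (10/3, 91/12); label the merged cluster ILNPS
final tree: (((I:6,N:6):33/4,L:57/4):10/3,(P:10,S:10):91/12)
total length: 785/12

785/12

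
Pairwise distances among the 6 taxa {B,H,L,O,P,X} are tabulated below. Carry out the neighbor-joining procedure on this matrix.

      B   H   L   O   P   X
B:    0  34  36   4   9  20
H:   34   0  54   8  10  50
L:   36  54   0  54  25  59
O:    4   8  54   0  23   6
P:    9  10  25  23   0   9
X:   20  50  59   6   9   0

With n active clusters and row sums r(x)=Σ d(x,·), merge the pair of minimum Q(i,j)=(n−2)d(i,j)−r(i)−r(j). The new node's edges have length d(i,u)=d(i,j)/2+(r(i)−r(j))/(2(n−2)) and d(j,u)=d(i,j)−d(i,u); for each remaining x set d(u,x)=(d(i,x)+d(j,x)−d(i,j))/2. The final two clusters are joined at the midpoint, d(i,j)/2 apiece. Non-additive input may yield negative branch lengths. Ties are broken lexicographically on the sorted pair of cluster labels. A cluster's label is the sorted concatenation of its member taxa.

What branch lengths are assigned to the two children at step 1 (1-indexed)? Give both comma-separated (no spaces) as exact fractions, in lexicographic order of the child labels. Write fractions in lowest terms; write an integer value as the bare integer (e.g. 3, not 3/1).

iteration 1: select H,O (d=8, Q=-219); attach at lengths (93/8, -29/8); label the merged cluster HO
  updated: d(B,HO)=15, d(HO,L)=50, d(HO,P)=25/2, d(HO,X)=24
iteration 2: select L,P (d=25, Q=-301/2); attach at lengths (379/12, -79/12); label the merged cluster LP
  updated: d(B,LP)=10, d(HO,LP)=75/4, d(LP,X)=43/2
iteration 3: select B,LP (d=10, Q=-301/4); attach at lengths (59/16, 101/16); label the merged cluster BLP
  updated: d(BLP,HO)=95/8, d(BLP,X)=63/4
iteration 4: select BLP,HO (d=95/8, Q=-413/8); attach at lengths (29/16, 161/16); label the merged cluster BHLOP
  updated: d(BHLOP,X)=223/16
iteration 5: select BHLOP,X (d=223/16); attach at lengths (223/32, 223/32); label the merged cluster BHLOPX
final tree: (((B:59/16,(L:379/12,P:-79/12):101/16):29/16,(H:93/8,O:-29/8):161/16):223/32,X:223/32)
total length: 1101/16

93/8,-29/8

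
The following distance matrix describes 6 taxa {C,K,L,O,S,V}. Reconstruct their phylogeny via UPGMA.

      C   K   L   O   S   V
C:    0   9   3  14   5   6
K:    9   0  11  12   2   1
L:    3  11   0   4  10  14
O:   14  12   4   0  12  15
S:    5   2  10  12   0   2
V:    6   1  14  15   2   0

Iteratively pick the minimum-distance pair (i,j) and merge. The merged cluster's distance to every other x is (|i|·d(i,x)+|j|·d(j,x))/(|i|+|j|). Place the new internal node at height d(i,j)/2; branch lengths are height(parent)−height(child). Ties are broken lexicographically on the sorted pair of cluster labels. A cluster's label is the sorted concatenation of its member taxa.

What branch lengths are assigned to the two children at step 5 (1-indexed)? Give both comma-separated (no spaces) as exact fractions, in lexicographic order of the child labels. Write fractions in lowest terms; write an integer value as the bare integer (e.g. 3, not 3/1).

13/18,38/9

step 1: merge (K,V) at d=1; branch lengths K→1/2, V→1/2; new cluster KV
  updated: d(C,KV)=15/2, d(KV,L)=25/2, d(KV,O)=27/2, d(KV,S)=2
step 2: merge (KV,S) at d=2; branch lengths KV→1/2, S→1; new cluster KSV
  updated: d(C,KSV)=20/3, d(KSV,L)=35/3, d(KSV,O)=13
step 3: merge (C,L) at d=3; branch lengths C→3/2, L→3/2; new cluster CL
  updated: d(CL,KSV)=55/6, d(CL,O)=9
step 4: merge (CL,O) at d=9; branch lengths CL→3, O→9/2; new cluster CLO
  updated: d(CLO,KSV)=94/9
step 5: merge (CLO,KSV) at d=94/9; branch lengths CLO→13/18, KSV→38/9; new cluster CKLOSV
final tree: (((C:3/2,L:3/2):3,O:9/2):13/18,((K:1/2,V:1/2):1/2,S:1):38/9)
total length: 323/18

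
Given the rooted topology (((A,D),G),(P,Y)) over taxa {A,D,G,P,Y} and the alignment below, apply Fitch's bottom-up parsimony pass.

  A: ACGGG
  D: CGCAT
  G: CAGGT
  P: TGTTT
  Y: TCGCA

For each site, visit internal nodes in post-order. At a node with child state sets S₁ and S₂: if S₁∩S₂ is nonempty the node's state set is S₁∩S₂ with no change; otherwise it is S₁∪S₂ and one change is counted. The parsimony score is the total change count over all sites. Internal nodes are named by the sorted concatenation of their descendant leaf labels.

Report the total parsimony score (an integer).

site 0, node AD: A={A} ∪ D={C} → {A,C} (+1)
site 0, node ADG: AD={A,C} ∩ G={C} → {C} (+0)
site 0, node PY: P={T} ∩ Y={T} → {T} (+0)
site 0, node ADGPY: ADG={C} ∪ PY={T} → {C,T} (+1)
site 1, node AD: A={C} ∪ D={G} → {C,G} (+1)
site 1, node ADG: AD={C,G} ∪ G={A} → {A,C,G} (+1)
site 1, node PY: P={G} ∪ Y={C} → {C,G} (+1)
site 1, node ADGPY: ADG={A,C,G} ∩ PY={C,G} → {C,G} (+0)
site 2, node AD: A={G} ∪ D={C} → {C,G} (+1)
site 2, node ADG: AD={C,G} ∩ G={G} → {G} (+0)
site 2, node PY: P={T} ∪ Y={G} → {G,T} (+1)
site 2, node ADGPY: ADG={G} ∩ PY={G,T} → {G} (+0)
site 3, node AD: A={G} ∪ D={A} → {A,G} (+1)
site 3, node ADG: AD={A,G} ∩ G={G} → {G} (+0)
site 3, node PY: P={T} ∪ Y={C} → {C,T} (+1)
site 3, node ADGPY: ADG={G} ∪ PY={C,T} → {C,G,T} (+1)
site 4, node AD: A={G} ∪ D={T} → {G,T} (+1)
site 4, node ADG: AD={G,T} ∩ G={T} → {T} (+0)
site 4, node PY: P={T} ∪ Y={A} → {A,T} (+1)
site 4, node ADGPY: ADG={T} ∩ PY={A,T} → {T} (+0)
per-site changes: [2, 3, 2, 3, 2]; total = 12

12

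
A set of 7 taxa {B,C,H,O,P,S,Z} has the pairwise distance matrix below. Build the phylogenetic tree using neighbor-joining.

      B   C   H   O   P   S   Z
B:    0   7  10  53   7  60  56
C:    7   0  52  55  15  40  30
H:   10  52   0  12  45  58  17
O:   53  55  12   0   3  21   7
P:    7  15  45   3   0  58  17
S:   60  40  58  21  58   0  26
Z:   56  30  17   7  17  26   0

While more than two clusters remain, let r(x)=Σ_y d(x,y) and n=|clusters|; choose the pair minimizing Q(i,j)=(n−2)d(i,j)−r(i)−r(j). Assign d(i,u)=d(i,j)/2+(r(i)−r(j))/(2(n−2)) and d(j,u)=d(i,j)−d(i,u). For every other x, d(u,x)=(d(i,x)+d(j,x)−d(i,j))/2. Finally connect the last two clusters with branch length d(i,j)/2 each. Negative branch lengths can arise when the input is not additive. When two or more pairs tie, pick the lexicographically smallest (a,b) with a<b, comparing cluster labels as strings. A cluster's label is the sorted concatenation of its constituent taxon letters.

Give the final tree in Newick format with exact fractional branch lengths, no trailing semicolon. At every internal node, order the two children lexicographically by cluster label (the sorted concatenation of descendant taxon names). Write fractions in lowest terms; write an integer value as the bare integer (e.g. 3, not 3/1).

(((((B:29/10,C:41/10):71/8,P:-11/8):293/16,H:227/16):57/16,(O:-55/12,S:307/12):81/16):15/32,Z:15/32)

iteration 1: select B,C (d=7, Q=-357); attach at lengths (29/10, 41/10); label the merged cluster BC
  updated: d(BC,H)=55/2, d(BC,O)=101/2, d(BC,P)=15/2, d(BC,S)=93/2, d(BC,Z)=79/2
iteration 2: select BC,P (d=15/2, Q=-272); attach at lengths (71/8, -11/8); label the merged cluster BCP
  updated: d(BCP,H)=65/2, d(BCP,O)=23, d(BCP,S)=97/2, d(BCP,Z)=49/2
iteration 3: select O,S (d=21, Q=-307/2); attach at lengths (-55/12, 307/12); label the merged cluster OS
  updated: d(BCP,OS)=101/4, d(H,OS)=49/2, d(OS,Z)=6
iteration 4: select BCP,H (d=65/2, Q=-365/4); attach at lengths (293/16, 227/16); label the merged cluster BCHP
  updated: d(BCHP,OS)=69/8, d(BCHP,Z)=9/2
iteration 5: select BCHP,OS (d=69/8, Q=-153/8); attach at lengths (57/16, 81/16); label the merged cluster BCHOPS
  updated: d(BCHOPS,Z)=15/16
iteration 6: select BCHOPS,Z (d=15/16); attach at lengths (15/32, 15/32); label the merged cluster BCHOPSZ
final tree: (((((B:29/10,C:41/10):71/8,P:-11/8):293/16,H:227/16):57/16,(O:-55/12,S:307/12):81/16):15/32,Z:15/32)
total length: 1241/16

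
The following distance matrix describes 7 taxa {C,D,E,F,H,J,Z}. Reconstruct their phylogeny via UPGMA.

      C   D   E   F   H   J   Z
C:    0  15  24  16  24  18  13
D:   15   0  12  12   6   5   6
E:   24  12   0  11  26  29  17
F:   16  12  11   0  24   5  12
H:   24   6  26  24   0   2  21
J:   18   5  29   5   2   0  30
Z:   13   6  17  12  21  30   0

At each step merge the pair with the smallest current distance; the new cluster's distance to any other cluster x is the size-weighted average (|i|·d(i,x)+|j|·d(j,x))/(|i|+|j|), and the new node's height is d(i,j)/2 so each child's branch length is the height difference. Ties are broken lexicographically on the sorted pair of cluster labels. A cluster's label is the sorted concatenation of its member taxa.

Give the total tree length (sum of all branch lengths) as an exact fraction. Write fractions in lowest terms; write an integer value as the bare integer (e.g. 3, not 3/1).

iteration 1: select H,J (d=2); attach at lengths (1, 1); label the merged cluster HJ
  updated: d(C,HJ)=21, d(D,HJ)=11/2, d(E,HJ)=55/2, d(F,HJ)=29/2, d(HJ,Z)=51/2
iteration 2: select D,HJ (d=11/2); attach at lengths (11/4, 7/4); label the merged cluster DHJ
  updated: d(C,DHJ)=19, d(DHJ,E)=67/3, d(DHJ,F)=41/3, d(DHJ,Z)=19
iteration 3: select E,F (d=11); attach at lengths (11/2, 11/2); label the merged cluster EF
  updated: d(C,EF)=20, d(DHJ,EF)=18, d(EF,Z)=29/2
iteration 4: select C,Z (d=13); attach at lengths (13/2, 13/2); label the merged cluster CZ
  updated: d(CZ,DHJ)=19, d(CZ,EF)=69/4
iteration 5: select CZ,EF (d=69/4); attach at lengths (17/8, 25/8); label the merged cluster CEFZ
  updated: d(CEFZ,DHJ)=37/2
iteration 6: select CEFZ,DHJ (d=37/2); attach at lengths (5/8, 13/2); label the merged cluster CDEFHJZ
final tree: (((C:13/2,Z:13/2):17/8,(E:11/2,F:11/2):25/8):5/8,(D:11/4,(H:1,J:1):7/4):13/2)
total length: 343/8

343/8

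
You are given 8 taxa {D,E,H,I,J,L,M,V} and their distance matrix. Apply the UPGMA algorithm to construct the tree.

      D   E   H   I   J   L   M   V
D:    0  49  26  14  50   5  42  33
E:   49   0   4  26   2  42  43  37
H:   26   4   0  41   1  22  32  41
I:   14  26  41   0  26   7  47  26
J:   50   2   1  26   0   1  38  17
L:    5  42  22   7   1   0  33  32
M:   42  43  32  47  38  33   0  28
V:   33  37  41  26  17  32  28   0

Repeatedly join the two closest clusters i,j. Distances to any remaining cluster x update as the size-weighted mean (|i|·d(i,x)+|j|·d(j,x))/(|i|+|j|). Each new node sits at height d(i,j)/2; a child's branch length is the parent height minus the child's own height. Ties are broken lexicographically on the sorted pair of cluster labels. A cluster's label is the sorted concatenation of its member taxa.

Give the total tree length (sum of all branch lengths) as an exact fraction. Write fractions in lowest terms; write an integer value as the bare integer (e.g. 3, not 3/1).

step 1: merge (H,J) at d=1; branch lengths H→1/2, J→1/2; new cluster HJ
  updated: d(D,HJ)=38, d(E,HJ)=3, d(HJ,I)=67/2, d(HJ,L)=23/2, d(HJ,M)=35, d(HJ,V)=29
step 2: merge (E,HJ) at d=3; branch lengths E→3/2, HJ→1; new cluster EHJ
  updated: d(D,EHJ)=125/3, d(EHJ,I)=31, d(EHJ,L)=65/3, d(EHJ,M)=113/3, d(EHJ,V)=95/3
step 3: merge (D,L) at d=5; branch lengths D→5/2, L→5/2; new cluster DL
  updated: d(DL,EHJ)=95/3, d(DL,I)=21/2, d(DL,M)=75/2, d(DL,V)=65/2
step 4: merge (DL,I) at d=21/2; branch lengths DL→11/4, I→21/4; new cluster DIL
  updated: d(DIL,EHJ)=283/9, d(DIL,M)=122/3, d(DIL,V)=91/3
step 5: merge (M,V) at d=28; branch lengths M→14, V→14; new cluster MV
  updated: d(DIL,MV)=71/2, d(EHJ,MV)=104/3
step 6: merge (DIL,EHJ) at d=283/9; branch lengths DIL→377/36, EHJ→128/9; new cluster DEHIJL
  updated: d(DEHIJL,MV)=421/12
step 7: merge (DEHIJL,MV) at d=421/12; branch lengths DEHIJL→131/72, MV→85/24; new cluster DEHIJLMV
final tree: ((((D:5/2,L:5/2):11/4,I:21/4):377/36,(E:3/2,(H:1/2,J:1/2):1):128/9):131/72,(M:14,V:14):85/24)
total length: 671/9

671/9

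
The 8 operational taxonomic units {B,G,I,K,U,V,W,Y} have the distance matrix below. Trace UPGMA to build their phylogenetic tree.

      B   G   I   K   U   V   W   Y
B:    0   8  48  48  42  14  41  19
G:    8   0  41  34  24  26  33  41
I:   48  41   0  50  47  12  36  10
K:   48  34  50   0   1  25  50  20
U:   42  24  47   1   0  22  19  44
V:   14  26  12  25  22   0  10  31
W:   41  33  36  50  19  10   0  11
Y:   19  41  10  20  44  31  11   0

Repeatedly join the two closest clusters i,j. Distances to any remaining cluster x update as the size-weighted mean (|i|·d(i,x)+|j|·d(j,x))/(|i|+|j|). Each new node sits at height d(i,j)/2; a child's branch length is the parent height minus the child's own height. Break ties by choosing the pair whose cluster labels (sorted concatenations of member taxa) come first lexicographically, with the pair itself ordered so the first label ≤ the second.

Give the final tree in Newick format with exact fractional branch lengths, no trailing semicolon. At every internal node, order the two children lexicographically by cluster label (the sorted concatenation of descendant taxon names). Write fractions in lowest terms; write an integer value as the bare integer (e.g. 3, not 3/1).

(((B:4,G:4):199/16,((I:5,Y:5):25/4,(V:5,W:5):25/4):83/16):61/48,(K:1/2,U:1/2):413/24)

1. join K+U (d=1) ⇒ KU; edges |K|=1/2, |U|=1/2
  updated: d(B,KU)=45, d(G,KU)=29, d(I,KU)=97/2, d(KU,V)=47/2, d(KU,W)=69/2, d(KU,Y)=32
2. join B+G (d=8) ⇒ BG; edges |B|=4, |G|=4
  updated: d(BG,I)=89/2, d(BG,KU)=37, d(BG,V)=20, d(BG,W)=37, d(BG,Y)=30
3. join I+Y (d=10) ⇒ IY; edges |I|=5, |Y|=5
  updated: d(BG,IY)=149/4, d(IY,KU)=161/4, d(IY,V)=43/2, d(IY,W)=47/2
4. join V+W (d=10) ⇒ VW; edges |V|=5, |W|=5
  updated: d(BG,VW)=57/2, d(IY,VW)=45/2, d(KU,VW)=29
5. join IY+VW (d=45/2) ⇒ IVWY; edges |IY|=25/4, |VW|=25/4
  updated: d(BG,IVWY)=263/8, d(IVWY,KU)=277/8
6. join BG+IVWY (d=263/8) ⇒ BGIVWY; edges |BG|=199/16, |IVWY|=83/16
  updated: d(BGIVWY,KU)=425/12
7. join BGIVWY+KU (d=425/12) ⇒ BGIKUVWY; edges |BGIVWY|=61/48, |KU|=413/24
final tree: (((B:4,G:4):199/16,((I:5,Y:5):25/4,(V:5,W:5):25/4):83/16):61/48,(K:1/2,U:1/2):413/24)
total length: 3725/48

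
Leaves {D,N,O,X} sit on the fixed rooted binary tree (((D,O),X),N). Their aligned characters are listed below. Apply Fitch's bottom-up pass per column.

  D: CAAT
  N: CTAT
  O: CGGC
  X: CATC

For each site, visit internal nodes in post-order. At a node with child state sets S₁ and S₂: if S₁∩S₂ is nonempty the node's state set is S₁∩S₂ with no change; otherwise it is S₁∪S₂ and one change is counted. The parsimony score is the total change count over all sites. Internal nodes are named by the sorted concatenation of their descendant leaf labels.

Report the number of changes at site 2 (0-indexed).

2

site 0, node DO: D={C} ∩ O={C} → {C} (+0)
site 0, node DOX: DO={C} ∩ X={C} → {C} (+0)
site 0, node DNOX: DOX={C} ∩ N={C} → {C} (+0)
site 1, node DO: D={A} ∪ O={G} → {A,G} (+1)
site 1, node DOX: DO={A,G} ∩ X={A} → {A} (+0)
site 1, node DNOX: DOX={A} ∪ N={T} → {A,T} (+1)
site 2, node DO: D={A} ∪ O={G} → {A,G} (+1)
site 2, node DOX: DO={A,G} ∪ X={T} → {A,G,T} (+1)
site 2, node DNOX: DOX={A,G,T} ∩ N={A} → {A} (+0)
site 3, node DO: D={T} ∪ O={C} → {C,T} (+1)
site 3, node DOX: DO={C,T} ∩ X={C} → {C} (+0)
site 3, node DNOX: DOX={C} ∪ N={T} → {C,T} (+1)
per-site changes: [0, 2, 2, 2]; total = 6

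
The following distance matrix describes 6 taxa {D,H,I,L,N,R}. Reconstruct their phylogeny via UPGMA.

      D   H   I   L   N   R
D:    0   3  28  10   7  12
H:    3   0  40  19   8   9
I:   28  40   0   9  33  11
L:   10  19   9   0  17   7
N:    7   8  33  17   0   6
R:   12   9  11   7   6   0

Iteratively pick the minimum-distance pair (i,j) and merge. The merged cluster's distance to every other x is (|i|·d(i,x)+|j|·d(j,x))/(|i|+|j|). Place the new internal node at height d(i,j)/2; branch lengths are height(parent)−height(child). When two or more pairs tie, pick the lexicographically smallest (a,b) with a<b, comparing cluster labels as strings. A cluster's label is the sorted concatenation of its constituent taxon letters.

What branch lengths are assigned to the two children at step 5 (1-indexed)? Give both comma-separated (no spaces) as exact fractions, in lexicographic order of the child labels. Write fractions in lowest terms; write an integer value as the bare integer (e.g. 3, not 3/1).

93/16,93/16

step 1: merge (D,H) at d=3; branch lengths D→3/2, H→3/2; new cluster DH
  updated: d(DH,I)=34, d(DH,L)=29/2, d(DH,N)=15/2, d(DH,R)=21/2
step 2: merge (N,R) at d=6; branch lengths N→3, R→3; new cluster NR
  updated: d(DH,NR)=9, d(I,NR)=22, d(L,NR)=12
step 3: merge (DH,NR) at d=9; branch lengths DH→3, NR→3/2; new cluster DHNR
  updated: d(DHNR,I)=28, d(DHNR,L)=53/4
step 4: merge (I,L) at d=9; branch lengths I→9/2, L→9/2; new cluster IL
  updated: d(DHNR,IL)=165/8
step 5: merge (DHNR,IL) at d=165/8; branch lengths DHNR→93/16, IL→93/16; new cluster DHILNR
final tree: (((D:3/2,H:3/2):3,(N:3,R:3):3/2):93/16,(I:9/2,L:9/2):93/16)
total length: 273/8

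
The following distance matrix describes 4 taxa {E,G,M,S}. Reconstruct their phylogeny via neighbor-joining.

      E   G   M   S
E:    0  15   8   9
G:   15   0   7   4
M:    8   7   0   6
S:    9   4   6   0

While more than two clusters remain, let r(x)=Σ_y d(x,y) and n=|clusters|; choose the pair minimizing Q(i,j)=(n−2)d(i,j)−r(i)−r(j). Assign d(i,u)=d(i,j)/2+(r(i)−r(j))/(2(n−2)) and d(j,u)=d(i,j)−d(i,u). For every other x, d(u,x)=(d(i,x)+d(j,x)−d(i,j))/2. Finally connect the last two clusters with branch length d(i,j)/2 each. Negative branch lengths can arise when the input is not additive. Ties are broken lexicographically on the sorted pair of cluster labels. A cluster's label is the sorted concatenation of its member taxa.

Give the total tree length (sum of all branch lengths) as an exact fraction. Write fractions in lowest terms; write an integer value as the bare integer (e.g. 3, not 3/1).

1. join E+M (d=8, Q=-37) ⇒ EM; edges |E|=27/4, |M|=5/4
  updated: d(EM,G)=7, d(EM,S)=7/2
2. join EM+G (d=7, Q=-29/2) ⇒ EGM; edges |EM|=13/4, |G|=15/4
  updated: d(EGM,S)=1/4
3. join EGM+S (d=1/4) ⇒ EGMS; edges |EGM|=1/8, |S|=1/8
final tree: (((E:27/4,M:5/4):13/4,G:15/4):1/8,S:1/8)
total length: 61/4

61/4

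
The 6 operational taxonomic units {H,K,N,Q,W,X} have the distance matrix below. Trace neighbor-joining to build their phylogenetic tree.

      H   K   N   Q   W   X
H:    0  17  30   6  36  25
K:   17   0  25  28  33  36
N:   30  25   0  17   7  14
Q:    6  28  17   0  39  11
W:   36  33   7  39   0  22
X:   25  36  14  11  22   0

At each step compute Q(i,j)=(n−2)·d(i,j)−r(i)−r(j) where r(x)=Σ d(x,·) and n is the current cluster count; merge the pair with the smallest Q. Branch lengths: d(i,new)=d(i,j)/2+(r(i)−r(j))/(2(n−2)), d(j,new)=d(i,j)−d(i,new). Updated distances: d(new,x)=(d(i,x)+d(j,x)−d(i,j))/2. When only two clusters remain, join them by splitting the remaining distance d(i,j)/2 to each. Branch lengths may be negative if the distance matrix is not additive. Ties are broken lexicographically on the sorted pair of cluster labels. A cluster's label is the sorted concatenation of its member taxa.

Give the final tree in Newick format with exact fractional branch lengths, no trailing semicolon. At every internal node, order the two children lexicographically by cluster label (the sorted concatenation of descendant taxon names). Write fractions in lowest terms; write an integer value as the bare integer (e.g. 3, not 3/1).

step 1: merge (N,W) at d=7, Q=-202; branch lengths N→-2, W→9; new cluster NW
  updated: d(H,NW)=59/2, d(K,NW)=51/2, d(NW,Q)=49/2, d(NW,X)=29/2
step 2: merge (NW,X) at d=29/2, Q=-137; branch lengths NW→17/2, X→6; new cluster NWX
  updated: d(H,NWX)=20, d(K,NWX)=47/2, d(NWX,Q)=21/2
step 3: merge (H,K) at d=17, Q=-155/2; branch lengths H→17/8, K→119/8; new cluster HK
  updated: d(HK,NWX)=53/4, d(HK,Q)=17/2
step 4: merge (HK,NWX) at d=53/4, Q=-129/4; branch lengths HK→45/8, NWX→61/8; new cluster HKNWX
  updated: d(HKNWX,Q)=23/8
step 5: merge (HKNWX,Q) at d=23/8; branch lengths HKNWX→23/16, Q→23/16; new cluster HKNQWX
final tree: (((H:17/8,K:119/8):45/8,((N:-2,W:9):17/2,X:6):61/8):23/16,Q:23/16)
total length: 437/8

(((H:17/8,K:119/8):45/8,((N:-2,W:9):17/2,X:6):61/8):23/16,Q:23/16)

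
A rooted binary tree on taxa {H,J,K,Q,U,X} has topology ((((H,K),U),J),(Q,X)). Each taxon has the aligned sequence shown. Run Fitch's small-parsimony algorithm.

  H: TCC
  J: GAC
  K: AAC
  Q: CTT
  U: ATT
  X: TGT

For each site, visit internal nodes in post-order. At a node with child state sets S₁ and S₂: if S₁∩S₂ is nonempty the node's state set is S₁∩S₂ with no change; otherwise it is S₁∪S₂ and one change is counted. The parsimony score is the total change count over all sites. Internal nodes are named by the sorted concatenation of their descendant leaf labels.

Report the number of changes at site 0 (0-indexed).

[col 0] HK: children H:{T}, K:{A} ∪→ {A,T}; cost 1
[col 0] HKU: children HK:{A,T}, U:{A} ∩→ {A}; cost 0
[col 0] HJKU: children HKU:{A}, J:{G} ∪→ {A,G}; cost 1
[col 0] QX: children Q:{C}, X:{T} ∪→ {C,T}; cost 1
[col 0] HJKQUX: children HJKU:{A,G}, QX:{C,T} ∪→ {A,C,G,T}; cost 1
[col 1] HK: children H:{C}, K:{A} ∪→ {A,C}; cost 1
[col 1] HKU: children HK:{A,C}, U:{T} ∪→ {A,C,T}; cost 1
[col 1] HJKU: children HKU:{A,C,T}, J:{A} ∩→ {A}; cost 0
[col 1] QX: children Q:{T}, X:{G} ∪→ {G,T}; cost 1
[col 1] HJKQUX: children HJKU:{A}, QX:{G,T} ∪→ {A,G,T}; cost 1
[col 2] HK: children H:{C}, K:{C} ∩→ {C}; cost 0
[col 2] HKU: children HK:{C}, U:{T} ∪→ {C,T}; cost 1
[col 2] HJKU: children HKU:{C,T}, J:{C} ∩→ {C}; cost 0
[col 2] QX: children Q:{T}, X:{T} ∩→ {T}; cost 0
[col 2] HJKQUX: children HJKU:{C}, QX:{T} ∪→ {C,T}; cost 1
per-site changes: [4, 4, 2]; total = 10

4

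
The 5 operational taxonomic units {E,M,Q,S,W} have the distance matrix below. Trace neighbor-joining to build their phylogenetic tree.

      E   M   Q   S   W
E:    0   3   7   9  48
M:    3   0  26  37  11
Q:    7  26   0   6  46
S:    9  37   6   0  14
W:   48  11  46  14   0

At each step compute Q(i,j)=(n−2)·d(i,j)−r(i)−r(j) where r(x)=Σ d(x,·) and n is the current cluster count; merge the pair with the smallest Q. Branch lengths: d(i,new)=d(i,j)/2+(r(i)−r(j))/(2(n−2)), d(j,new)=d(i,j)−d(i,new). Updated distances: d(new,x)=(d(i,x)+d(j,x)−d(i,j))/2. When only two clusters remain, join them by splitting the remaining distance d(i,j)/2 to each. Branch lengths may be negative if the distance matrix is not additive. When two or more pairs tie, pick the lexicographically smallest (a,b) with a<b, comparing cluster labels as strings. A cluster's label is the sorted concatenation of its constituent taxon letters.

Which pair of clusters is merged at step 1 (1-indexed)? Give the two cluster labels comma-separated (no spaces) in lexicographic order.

1. join M+W (d=11, Q=-163) ⇒ MW; edges |M|=-3/2, |W|=25/2
  updated: d(E,MW)=20, d(MW,Q)=61/2, d(MW,S)=20
2. join E+MW (d=20, Q=-133/2) ⇒ EMW; edges |E|=11/8, |MW|=149/8
  updated: d(EMW,Q)=35/4, d(EMW,S)=9/2
3. join EMW+Q (d=35/4, Q=-77/4) ⇒ EMQW; edges |EMW|=29/8, |Q|=41/8
  updated: d(EMQW,S)=7/8
4. join EMQW+S (d=7/8) ⇒ EMQSW; edges |EMQW|=7/16, |S|=7/16
final tree: (((E:11/8,(M:-3/2,W:25/2):149/8):29/8,Q:41/8):7/16,S:7/16)
total length: 325/8

M,W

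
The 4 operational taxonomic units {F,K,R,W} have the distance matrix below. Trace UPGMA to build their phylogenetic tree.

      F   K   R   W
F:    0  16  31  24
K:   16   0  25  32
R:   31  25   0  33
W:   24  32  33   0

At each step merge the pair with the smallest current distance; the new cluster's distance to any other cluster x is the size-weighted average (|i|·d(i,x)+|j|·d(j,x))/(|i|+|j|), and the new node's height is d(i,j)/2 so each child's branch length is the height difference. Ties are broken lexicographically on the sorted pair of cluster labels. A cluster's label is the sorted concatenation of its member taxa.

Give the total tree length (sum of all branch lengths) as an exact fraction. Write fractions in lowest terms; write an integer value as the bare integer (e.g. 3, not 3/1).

155/3

1. join F+K (d=16) ⇒ FK; edges |F|=8, |K|=8
  updated: d(FK,R)=28, d(FK,W)=28
2. join FK+R (d=28) ⇒ FKR; edges |FK|=6, |R|=14
  updated: d(FKR,W)=89/3
3. join FKR+W (d=89/3) ⇒ FKRW; edges |FKR|=5/6, |W|=89/6
final tree: (((F:8,K:8):6,R:14):5/6,W:89/6)
total length: 155/3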